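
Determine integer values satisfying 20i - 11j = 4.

Step 1: Check solvability.
gcd(20, 11) = 1
Since 1 divides 4, solutions exist.

Step 2: Apply extended Euclidean algorithm to find gcd.
We find integers such that 20*x0 + 11*y0 = 1

Step 3: Scale the particular solution.
Multiply by 4/1 = 4:
i = 20, j = 36

Step 4: Verify.
20*(20) - 11*(36) = 4 = 4 ✓

i = 20, j = 36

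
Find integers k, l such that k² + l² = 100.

We need to find integers k, l > 0 such that k² + l² = 100.
Trying k = 6: l² = 100 - 6² = 100 - 36 = 64
l = 8
Check: 6² + 8² = 36 + 64 = 100 ✓

100 = 6² + 8²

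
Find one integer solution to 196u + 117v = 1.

Step 1: Check solvability.
gcd(196, 117) = 1
Since 1 divides 1, solutions exist.

Step 2: Apply extended Euclidean algorithm to find gcd.
We find integers such that 196*x0 + 117*y0 = 1

Step 3: Scale the particular solution.
Multiply by 1/1 = 1:
u = 40, v = -67

Step 4: Verify.
196*(40) + 117*(-67) = 1 = 1 ✓

u = 40, v = -67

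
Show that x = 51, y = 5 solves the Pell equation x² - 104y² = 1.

Compute x² = 51² = 2601
Compute 104y² = 104·5² = 104·25 = 2600
x² - 104y² = 2601 - 2600 = 1
Since this equals 1, (51, 5) is a solution.

Yes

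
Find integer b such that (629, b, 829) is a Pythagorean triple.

b² = c² - a² = 829² - 629² = 687241 - 395641 = 291600
b = sqrt(291600) = 540

540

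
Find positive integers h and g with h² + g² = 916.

We need to find integers h, g > 0 such that h² + g² = 916.
Trying h = 4: g² = 916 - 4² = 916 - 16 = 900
g = 30
Check: 4² + 30² = 16 + 900 = 916 ✓

916 = 4² + 30²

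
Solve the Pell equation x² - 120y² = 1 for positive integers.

We seek the smallest positive integers (x, y) with x² - 120y² = 1, i.e., x² = 120y² + 1.
Try successive y values:
y = 1: x² = 120·1² + 1 = 121, x = 11 ✓

Verify: 11² - 120·1² = 121 - 120 = 1 ✓

x = 11, y = 1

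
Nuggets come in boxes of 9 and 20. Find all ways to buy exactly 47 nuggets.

We need non-negative integers (x, y) with 9x + 20y = 47.
For each x in 0..5, check if 47 - 9x is a non-negative multiple of 20.
x = 3: 20y = 20, y = 1 ✓

(3 boxes of 9, 1 boxes of 20)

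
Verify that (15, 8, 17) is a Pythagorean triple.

Compute a² + b²:
15² + 8² = 225 + 64 = 289
Compute c²:
17² = 289
Since 289 = 289, it is a Pythagorean triple.

Yes, it is a Pythagorean triple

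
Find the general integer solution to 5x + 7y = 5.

Step 1: Compute gcd(5, 7) = 1.
Since 1 divides 5, solutions exist.

Step 2: Find a particular solution using extended Euclidean algorithm.
We get x₀ = 15, y₀ = -10.
Check: 5*15 + 7*-10 = 5 = 5 ✓

Step 3: Write the general solution.
x = 15 + (7/1)t = 15 + 7t
y = -10 - (5/1)t = -10 - 5t
for any integer t.

x = 15 + 7t, y = -10 - 5t for integer t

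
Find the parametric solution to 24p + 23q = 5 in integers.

Step 1: Compute gcd(24, 23) = 1.
Since 1 divides 5, solutions exist.

Step 2: Find a particular solution using extended Euclidean algorithm.
We get p₀ = 5, q₀ = -5.
Check: 24*5 + 23*-5 = 5 = 5 ✓

Step 3: Write the general solution.
p = 5 + (23/1)t = 5 + 23t
q = -5 - (24/1)t = -5 - 24t
for any integer t.

p = 5 + 23t, q = -5 - 24t for integer t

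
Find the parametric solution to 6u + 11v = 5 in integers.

Step 1: Compute gcd(6, 11) = 1.
Since 1 divides 5, solutions exist.

Step 2: Find a particular solution using extended Euclidean algorithm.
We get u₀ = 10, v₀ = -5.
Check: 6*10 + 11*-5 = 5 = 5 ✓

Step 3: Write the general solution.
u = 10 + (11/1)t = 10 + 11t
v = -5 - (6/1)t = -5 - 6t
for any integer t.

u = 10 + 11t, v = -5 - 6t for integer t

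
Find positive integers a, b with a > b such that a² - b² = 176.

Factor: a² - b² = (a+b)(a-b) = 176.
We need two factors of 176 with the same parity.
Use a+b = 88 and a-b = 2 (product 88·2 = 176).
Adding: 2a = 90, so a = 45.
Subtracting: 2b = 86, so b = 43.
Check: 45² - 43² = 2025 - 1849 = 176 ✓

a = 45, b = 43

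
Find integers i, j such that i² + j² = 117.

We need to find integers i, j > 0 such that i² + j² = 117.
Trying i = 6: j² = 117 - 6² = 117 - 36 = 81
j = 9
Check: 6² + 9² = 36 + 81 = 117 ✓

117 = 6² + 9²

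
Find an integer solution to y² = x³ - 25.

Try small integer x values and check whether x³ - 25 is a perfect square.
x = 5: x³ - 25 = 5³ - 25 = 125 - 25 = 100
Is 100 a perfect square? 10² = 100 ✓
So (x, y) = (5, -10) is a solution.

x = 5, y = -10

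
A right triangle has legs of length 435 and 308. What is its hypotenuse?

c² = a² + b² = 435² + 308² = 189225 + 94864 = 284089
c = 533

533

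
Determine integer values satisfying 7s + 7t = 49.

Step 1: Check solvability.
gcd(7, 7) = 7
Since 7 divides 49, solutions exist.

Step 2: Apply extended Euclidean algorithm to find gcd.
We find integers such that 7*x0 + 7*y0 = 7

Step 3: Scale the particular solution.
Multiply by 49/7 = 7:
s = 0, t = 7

Step 4: Verify.
7*(0) + 7*(7) = 49 = 49 ✓

s = 0, t = 7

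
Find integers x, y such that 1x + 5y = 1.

Step 1: Check solvability.
gcd(1, 5) = 1
Since 1 divides 1, solutions exist.

Step 2: Apply extended Euclidean algorithm to find gcd.
We find integers such that 1*x0 + 5*y0 = 1

Step 3: Scale the particular solution.
Multiply by 1/1 = 1:
x = 1, y = 0

Step 4: Verify.
1*(1) + 5*(0) = 1 = 1 ✓

x = 1, y = 0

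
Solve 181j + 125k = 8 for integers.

Step 1: Check solvability.
gcd(181, 125) = 1
Since 1 divides 8, solutions exist.

Step 2: Apply extended Euclidean algorithm to find gcd.
We find integers such that 181*x0 + 125*y0 = 1

Step 3: Scale the particular solution.
Multiply by 8/1 = 8:
j = -232, k = 336

Step 4: Verify.
181*(-232) + 125*(336) = 8 = 8 ✓

j = -232, k = 336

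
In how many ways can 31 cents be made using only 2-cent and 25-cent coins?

We need non-negative integers (x, y) with 2x + 25y = 31.
For each x from 0 to 15, check if (31 - 2x) is a non-negative multiple of 25.
Solutions (x, y): (3,1)
Count: 1

1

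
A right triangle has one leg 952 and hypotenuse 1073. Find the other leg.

a² = c² - b² = 1151329 - 906304 = 245025
a = 495

495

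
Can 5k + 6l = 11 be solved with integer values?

Step 1: Compute gcd(5, 6).
gcd(5, 6) = 1

Step 2: Check divisibility.
Does 1 divide 11? 11 = 1 x 11, so yes.

By the theorem on linear Diophantine equations, 5k + 6l = 11 has integer solutions if and only if gcd(5, 6) divides 11. Since 1 | 11, solutions exist.

Yes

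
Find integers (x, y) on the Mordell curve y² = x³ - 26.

Try small integer x values and check whether x³ - 26 is a perfect square.
x = 3: x³ - 26 = 3³ - 26 = 27 - 26 = 1
Is 1 a perfect square? 1² = 1 ✓
So (x, y) = (3, 1) is a solution.

x = 3, y = 1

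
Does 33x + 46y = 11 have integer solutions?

Step 1: Compute gcd(33, 46).
gcd(33, 46) = 1

Step 2: Check divisibility.
Does 1 divide 11? 11 = 1 x 11, so yes.

By the theorem on linear Diophantine equations, 33x + 46y = 11 has integer solutions if and only if gcd(33, 46) divides 11. Since 1 | 11, solutions exist.

Yes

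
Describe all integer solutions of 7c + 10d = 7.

Step 1: Compute gcd(7, 10) = 1.
Since 1 divides 7, solutions exist.

Step 2: Find a particular solution using extended Euclidean algorithm.
We get c₀ = 21, d₀ = -14.
Check: 7*21 + 10*-14 = 7 = 7 ✓

Step 3: Write the general solution.
c = 21 + (10/1)t = 21 + 10t
d = -14 - (7/1)t = -14 - 7t
for any integer t.

c = 21 + 10t, d = -14 - 7t for integer t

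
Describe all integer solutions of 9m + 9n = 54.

Step 1: Compute gcd(9, 9) = 9.
Since 9 divides 54, solutions exist.

Step 2: Find a particular solution using extended Euclidean algorithm.
We get m₀ = 0, n₀ = 6.
Check: 9*0 + 9*6 = 54 = 54 ✓

Step 3: Write the general solution.
m = 0 + (9/9)t = 0 + 1t
n = 6 - (9/9)t = 6 - 1t
for any integer t.

m = 0 + 1t, n = 6 - 1t for integer t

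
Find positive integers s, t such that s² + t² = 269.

Search for s with 269 - s² a perfect square.
s = 10: 269 - 10² = 269 - 100 = 169 = 13² ✓
So s = 10, t = 13.

s = 10, t = 13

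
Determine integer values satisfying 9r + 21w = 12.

Step 1: Check solvability.
gcd(9, 21) = 3
Since 3 divides 12, solutions exist.

Step 2: Apply extended Euclidean algorithm to find gcd.
We find integers such that 9*x0 + 21*y0 = 3

Step 3: Scale the particular solution.
Multiply by 12/3 = 4:
r = -8, w = 4

Step 4: Verify.
9*(-8) + 21*(4) = 12 = 12 ✓

r = -8, w = 4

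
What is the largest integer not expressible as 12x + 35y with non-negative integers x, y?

For two coprime denominations a and b, the Frobenius number (largest value not representable as a non-negative combination) is ab - a - b.
Here gcd(12, 35) = 1, so they are coprime.
F(12, 35) = 12·35 - 12 - 35 = 420 - 47 = 373

373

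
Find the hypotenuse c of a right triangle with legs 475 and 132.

c² = a² + b² = 475² + 132² = 225625 + 17424 = 243049
c = 493

493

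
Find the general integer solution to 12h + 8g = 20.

Step 1: Compute gcd(12, 8) = 4.
Since 4 divides 20, solutions exist.

Step 2: Find a particular solution using extended Euclidean algorithm.
We get h₀ = 5, g₀ = -5.
Check: 12*5 + 8*-5 = 20 = 20 ✓

Step 3: Write the general solution.
h = 5 + (8/4)t = 5 + 2t
g = -5 - (12/4)t = -5 - 3t
for any integer t.

h = 5 + 2t, g = -5 - 3t for integer t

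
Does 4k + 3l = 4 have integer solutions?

Step 1: Compute gcd(4, 3).
gcd(4, 3) = 1

Step 2: Check divisibility.
Does 1 divide 4? 4 = 1 x 4, so yes.

By the theorem on linear Diophantine equations, 4k + 3l = 4 has integer solutions if and only if gcd(4, 3) divides 4. Since 1 | 4, solutions exist.

Yes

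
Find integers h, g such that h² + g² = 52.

We need to find integers h, g > 0 such that h² + g² = 52.
Trying h = 4: g² = 52 - 4² = 52 - 16 = 36
g = 6
Check: 4² + 6² = 16 + 36 = 52 ✓

52 = 4² + 6²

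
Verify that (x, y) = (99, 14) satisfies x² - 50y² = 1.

Compute x² = 99² = 9801
Compute 50y² = 50·14² = 50·196 = 9800
x² - 50y² = 9801 - 9800 = 1
Since this equals 1, (99, 14) is a solution.

Yes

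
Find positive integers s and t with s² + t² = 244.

We need to find integers s, t > 0 such that s² + t² = 244.
Trying s = 10: t² = 244 - 10² = 244 - 100 = 144
t = 12
Check: 10² + 12² = 100 + 144 = 244 ✓

244 = 10² + 12²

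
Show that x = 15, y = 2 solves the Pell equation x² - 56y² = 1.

Compute x² = 15² = 225
Compute 56y² = 56·2² = 56·4 = 224
x² - 56y² = 225 - 224 = 1
Since this equals 1, (15, 2) is a solution.

Yes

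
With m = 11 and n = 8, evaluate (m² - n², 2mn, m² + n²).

a = m² - n² = 121 - 64 = 57
b = 2mn = 2·11·8 = 176
c = m² + n² = 121 + 64 = 185
Verify: 57² + 176² = 3249 + 30976 = 34225 = 185² ✓

(57, 176, 185)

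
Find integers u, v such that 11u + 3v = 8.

Step 1: Check solvability.
gcd(11, 3) = 1
Since 1 divides 8, solutions exist.

Step 2: Apply extended Euclidean algorithm to find gcd.
We find integers such that 11*x0 + 3*y0 = 1

Step 3: Scale the particular solution.
Multiply by 8/1 = 8:
u = -8, v = 32

Step 4: Verify.
11*(-8) + 3*(32) = 8 = 8 ✓

u = -8, v = 32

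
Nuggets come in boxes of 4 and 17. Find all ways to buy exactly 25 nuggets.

We need non-negative integers (x, y) with 4x + 17y = 25.
For each x in 0..6, check if 25 - 4x is a non-negative multiple of 17.
x = 2: 17y = 17, y = 1 ✓

(2 boxes of 4, 1 boxes of 17)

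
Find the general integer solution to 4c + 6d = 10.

Step 1: Compute gcd(4, 6) = 2.
Since 2 divides 10, solutions exist.

Step 2: Find a particular solution using extended Euclidean algorithm.
We get c₀ = -5, d₀ = 5.
Check: 4*-5 + 6*5 = 10 = 10 ✓

Step 3: Write the general solution.
c = -5 + (6/2)t = -5 + 3t
d = 5 - (4/2)t = 5 - 2t
for any integer t.

c = -5 + 3t, d = 5 - 2t for integer t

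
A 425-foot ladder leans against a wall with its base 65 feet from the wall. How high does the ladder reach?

The ladder, wall, and ground form a right triangle with hypotenuse 425 and one leg 65.
By the Pythagorean theorem: h² = 425² - 65² = 180625 - 4225 = 176400
h = √176400 = 420 feet

420 feet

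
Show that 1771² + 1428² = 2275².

Compute a² + b² = 1771² + 1428² = 3136441 + 2039184 = 5175625
Compute c² = 2275² = 5175625
Since 5175625 = 5175625, confirmed.

Yes, it is a Pythagorean triple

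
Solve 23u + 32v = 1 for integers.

Step 1: Check solvability.
gcd(23, 32) = 1
Since 1 divides 1, solutions exist.

Step 2: Apply extended Euclidean algorithm to find gcd.
We find integers such that 23*x0 + 32*y0 = 1

Step 3: Scale the particular solution.
Multiply by 1/1 = 1:
u = 7, v = -5

Step 4: Verify.
23*(7) + 32*(-5) = 1 = 1 ✓

u = 7, v = -5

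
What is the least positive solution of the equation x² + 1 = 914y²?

We need x² = 914y² - 1. Try successive y:
y = 1: x² = 914·1² - 1 = 913, not a perfect square
y = 2: x² = 914·2² - 1 = 3655, not a perfect square
y = 3: x² = 914·3² - 1 = 8225, not a perfect square
...
y = 185: x² = 914·185² - 1 = 31281649 = 5593² ✓
Check: 5593² - 914·185² = 31281649 - 31281650 = -1 ✓

x = 5593, y = 185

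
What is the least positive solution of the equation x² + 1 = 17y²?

We need x² = 17y² - 1. Try successive y:
y = 1: x² = 17·1² - 1 = 16 = 4² ✓
Check: 4² - 17·1² = 16 - 17 = -1 ✓

x = 4, y = 1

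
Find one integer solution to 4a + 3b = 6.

Step 1: Check solvability.
gcd(4, 3) = 1
Since 1 divides 6, solutions exist.

Step 2: Apply extended Euclidean algorithm to find gcd.
We find integers such that 4*x0 + 3*y0 = 1

Step 3: Scale the particular solution.
Multiply by 6/1 = 6:
a = 6, b = -6

Step 4: Verify.
4*(6) + 3*(-6) = 6 = 6 ✓

a = 6, b = -6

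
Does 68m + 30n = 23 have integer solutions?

Step 1: Compute gcd(68, 30).
gcd(68, 30) = 2

Step 2: Check divisibility.
Does 2 divide 23? 23 = 2 x 11 + 1, so no.

By the theorem on linear Diophantine equations, 68m + 30n = 23 has integer solutions if and only if gcd(68, 30) divides 23. Since 2 does not divide 23, no solutions exist.

No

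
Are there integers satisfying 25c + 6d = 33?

Step 1: Compute gcd(25, 6).
gcd(25, 6) = 1

Step 2: Check divisibility.
Does 1 divide 33? 33 = 1 x 33, so yes.

By the theorem on linear Diophantine equations, 25c + 6d = 33 has integer solutions if and only if gcd(25, 6) divides 33. Since 1 | 33, solutions exist.

Yes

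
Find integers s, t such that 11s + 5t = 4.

Step 1: Check solvability.
gcd(11, 5) = 1
Since 1 divides 4, solutions exist.

Step 2: Apply extended Euclidean algorithm to find gcd.
We find integers such that 11*x0 + 5*y0 = 1

Step 3: Scale the particular solution.
Multiply by 4/1 = 4:
s = 4, t = -8

Step 4: Verify.
11*(4) + 5*(-8) = 4 = 4 ✓

s = 4, t = -8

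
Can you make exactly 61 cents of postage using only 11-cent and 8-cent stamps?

We need non-negative x, y with 11x + 8y = 61.
gcd(11, 8) = 1 divides 61, so integer solutions exist, but checking x = 0..5 shows none with y ≥ 0.
So 61 cannot be made with non-negative stamp counts.

No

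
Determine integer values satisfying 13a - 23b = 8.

Step 1: Check solvability.
gcd(13, 23) = 1
Since 1 divides 8, solutions exist.

Step 2: Apply extended Euclidean algorithm to find gcd.
We find integers such that 13*x0 + 23*y0 = 1

Step 3: Scale the particular solution.
Multiply by 8/1 = 8:
a = -56, b = -32

Step 4: Verify.
13*(-56) - 23*(-32) = 8 = 8 ✓

a = -56, b = -32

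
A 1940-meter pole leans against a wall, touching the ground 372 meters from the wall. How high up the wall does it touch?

The ladder, wall, and ground form a right triangle with hypotenuse 1940 and one leg 372.
By the Pythagorean theorem: h² = 1940² - 372² = 3763600 - 138384 = 3625216
h = √3625216 = 1904 meters

1904 meters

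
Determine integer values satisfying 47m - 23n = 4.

Step 1: Check solvability.
gcd(47, 23) = 1
Since 1 divides 4, solutions exist.

Step 2: Apply extended Euclidean algorithm to find gcd.
We find integers such that 47*x0 + 23*y0 = 1

Step 3: Scale the particular solution.
Multiply by 4/1 = 4:
m = 4, n = 8

Step 4: Verify.
47*(4) - 23*(8) = 4 = 4 ✓

m = 4, n = 8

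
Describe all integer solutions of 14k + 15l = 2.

Step 1: Compute gcd(14, 15) = 1.
Since 1 divides 2, solutions exist.

Step 2: Find a particular solution using extended Euclidean algorithm.
We get k₀ = -2, l₀ = 2.
Check: 14*-2 + 15*2 = 2 = 2 ✓

Step 3: Write the general solution.
k = -2 + (15/1)t = -2 + 15t
l = 2 - (14/1)t = 2 - 14t
for any integer t.

k = -2 + 15t, l = 2 - 14t for integer t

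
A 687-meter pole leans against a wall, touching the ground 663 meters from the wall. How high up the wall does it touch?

The ladder, wall, and ground form a right triangle with hypotenuse 687 and one leg 663.
By the Pythagorean theorem: h² = 687² - 663² = 471969 - 439569 = 32400
h = √32400 = 180 meters

180 meters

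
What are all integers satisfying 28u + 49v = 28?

Step 1: Compute gcd(28, 49) = 7.
Since 7 divides 28, solutions exist.

Step 2: Find a particular solution using extended Euclidean algorithm.
We get u₀ = 8, v₀ = -4.
Check: 28*8 + 49*-4 = 28 = 28 ✓

Step 3: Write the general solution.
u = 8 + (49/7)t = 8 + 7t
v = -4 - (28/7)t = -4 - 4t
for any integer t.

u = 8 + 7t, v = -4 - 4t for integer t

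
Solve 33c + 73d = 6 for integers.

Step 1: Check solvability.
gcd(33, 73) = 1
Since 1 divides 6, solutions exist.

Step 2: Apply extended Euclidean algorithm to find gcd.
We find integers such that 33*x0 + 73*y0 = 1

Step 3: Scale the particular solution.
Multiply by 6/1 = 6:
c = 186, d = -84

Step 4: Verify.
33*(186) + 73*(-84) = 6 = 6 ✓

c = 186, d = -84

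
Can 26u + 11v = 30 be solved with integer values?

Step 1: Compute gcd(26, 11).
gcd(26, 11) = 1

Step 2: Check divisibility.
Does 1 divide 30? 30 = 1 x 30, so yes.

By the theorem on linear Diophantine equations, 26u + 11v = 30 has integer solutions if and only if gcd(26, 11) divides 30. Since 1 | 30, solutions exist.

Yes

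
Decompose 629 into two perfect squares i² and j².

We need to find integers i, j > 0 such that i² + j² = 629.
Trying i = 2: j² = 629 - 2² = 629 - 4 = 625
j = 25
Check: 2² + 25² = 4 + 625 = 629 ✓

629 = 2² + 25²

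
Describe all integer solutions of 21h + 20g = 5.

Step 1: Compute gcd(21, 20) = 1.
Since 1 divides 5, solutions exist.

Step 2: Find a particular solution using extended Euclidean algorithm.
We get h₀ = 5, g₀ = -5.
Check: 21*5 + 20*-5 = 5 = 5 ✓

Step 3: Write the general solution.
h = 5 + (20/1)t = 5 + 20t
g = -5 - (21/1)t = -5 - 21t
for any integer t.

h = 5 + 20t, g = -5 - 21t for integer t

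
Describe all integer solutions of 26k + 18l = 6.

Step 1: Compute gcd(26, 18) = 2.
Since 2 divides 6, solutions exist.

Step 2: Find a particular solution using extended Euclidean algorithm.
We get k₀ = -6, l₀ = 9.
Check: 26*-6 + 18*9 = 6 = 6 ✓

Step 3: Write the general solution.
k = -6 + (18/2)t = -6 + 9t
l = 9 - (26/2)t = 9 - 13t
for any integer t.

k = -6 + 9t, l = 9 - 13t for integer t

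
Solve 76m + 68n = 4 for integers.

Step 1: Check solvability.
gcd(76, 68) = 4
Since 4 divides 4, solutions exist.

Step 2: Apply extended Euclidean algorithm to find gcd.
We find integers such that 76*x0 + 68*y0 = 4

Step 3: Scale the particular solution.
Multiply by 4/4 = 1:
m = -8, n = 9

Step 4: Verify.
76*(-8) + 68*(9) = 4 = 4 ✓

m = -8, n = 9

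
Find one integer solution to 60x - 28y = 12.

Step 1: Check solvability.
gcd(60, 28) = 4
Since 4 divides 12, solutions exist.

Step 2: Apply extended Euclidean algorithm to find gcd.
We find integers such that 60*x0 + 28*y0 = 4

Step 3: Scale the particular solution.
Multiply by 12/4 = 3:
x = 3, y = 6

Step 4: Verify.
60*(3) - 28*(6) = 12 = 12 ✓

x = 3, y = 6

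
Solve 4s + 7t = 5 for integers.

Step 1: Check solvability.
gcd(4, 7) = 1
Since 1 divides 5, solutions exist.

Step 2: Apply extended Euclidean algorithm to find gcd.
We find integers such that 4*x0 + 7*y0 = 1

Step 3: Scale the particular solution.
Multiply by 5/1 = 5:
s = 10, t = -5

Step 4: Verify.
4*(10) + 7*(-5) = 5 = 5 ✓

s = 10, t = -5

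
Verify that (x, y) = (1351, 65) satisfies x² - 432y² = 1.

Compute x² = 1351² = 1825201
Compute 432y² = 432·65² = 432·4225 = 1825200
x² - 432y² = 1825201 - 1825200 = 1
Since this equals 1, (1351, 65) is a solution.

Yes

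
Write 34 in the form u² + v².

We need to find integers u, v > 0 such that u² + v² = 34.
Trying u = 3: v² = 34 - 3² = 34 - 9 = 25
v = 5
Check: 3² + 5² = 9 + 25 = 34 ✓

34 = 3² + 5²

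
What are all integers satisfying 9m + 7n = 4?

Step 1: Compute gcd(9, 7) = 1.
Since 1 divides 4, solutions exist.

Step 2: Find a particular solution using extended Euclidean algorithm.
We get m₀ = -12, n₀ = 16.
Check: 9*-12 + 7*16 = 4 = 4 ✓

Step 3: Write the general solution.
m = -12 + (7/1)t = -12 + 7t
n = 16 - (9/1)t = 16 - 9t
for any integer t.

m = -12 + 7t, n = 16 - 9t for integer t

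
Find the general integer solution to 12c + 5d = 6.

Step 1: Compute gcd(12, 5) = 1.
Since 1 divides 6, solutions exist.

Step 2: Find a particular solution using extended Euclidean algorithm.
We get c₀ = -12, d₀ = 30.
Check: 12*-12 + 5*30 = 6 = 6 ✓

Step 3: Write the general solution.
c = -12 + (5/1)t = -12 + 5t
d = 30 - (12/1)t = 30 - 12t
for any integer t.

c = -12 + 5t, d = 30 - 12t for integer t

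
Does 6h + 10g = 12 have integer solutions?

Step 1: Compute gcd(6, 10).
gcd(6, 10) = 2

Step 2: Check divisibility.
Does 2 divide 12? 12 = 2 x 6, so yes.

By the theorem on linear Diophantine equations, 6h + 10g = 12 has integer solutions if and only if gcd(6, 10) divides 12. Since 2 | 12, solutions exist.

Yes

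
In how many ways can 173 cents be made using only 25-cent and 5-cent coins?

We need non-negative integers (x, y) with 25x + 5y = 173.
For each x from 0 to 6, check if (173 - 25x) is a non-negative multiple of 5.
Solutions (x, y): none
Count: 0

0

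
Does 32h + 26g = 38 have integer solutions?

Step 1: Compute gcd(32, 26).
gcd(32, 26) = 2

Step 2: Check divisibility.
Does 2 divide 38? 38 = 2 x 19, so yes.

By the theorem on linear Diophantine equations, 32h + 26g = 38 has integer solutions if and only if gcd(32, 26) divides 38. Since 2 | 38, solutions exist.

Yes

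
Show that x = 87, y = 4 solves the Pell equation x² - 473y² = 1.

Compute x² = 87² = 7569
Compute 473y² = 473·4² = 473·16 = 7568
x² - 473y² = 7569 - 7568 = 1
Since this equals 1, (87, 4) is a solution.

Yes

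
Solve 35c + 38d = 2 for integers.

Step 1: Check solvability.
gcd(35, 38) = 1
Since 1 divides 2, solutions exist.

Step 2: Apply extended Euclidean algorithm to find gcd.
We find integers such that 35*x0 + 38*y0 = 1

Step 3: Scale the particular solution.
Multiply by 2/1 = 2:
c = -26, d = 24

Step 4: Verify.
35*(-26) + 38*(24) = 2 = 2 ✓

c = -26, d = 24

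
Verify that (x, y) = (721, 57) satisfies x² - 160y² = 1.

Compute x² = 721² = 519841
Compute 160y² = 160·57² = 160·3249 = 519840
x² - 160y² = 519841 - 519840 = 1
Since this equals 1, (721, 57) is a solution.

Yes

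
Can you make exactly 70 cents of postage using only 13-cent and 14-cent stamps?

We need non-negative x, y with 13x + 14y = 70.
gcd(13, 14) = 1 divides 70, so integer solutions exist.
Search for a non-negative one: x = 0 gives 14y = 70 - 0 = 70, so y = 5.
Check: 13·0 + 14·5 = 70 ✓

Yes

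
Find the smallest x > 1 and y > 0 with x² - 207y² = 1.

We seek the smallest positive integers (x, y) with x² - 207y² = 1, i.e., x² = 207y² + 1.
Try successive y values:
y = 1: x² = 207·1² + 1 = 208, not a perfect square
y = 2: x² = 207·2² + 1 = 829, not a perfect square
y = 3: x² = 207·3² + 1 = 1864, not a perfect square
... continuing the search (or via continued fractions) ...
y = 80: x² = 207·80² + 1 = 1324801, x = 1151 ✓

Verify: 1151² - 207·80² = 1324801 - 1324800 = 1 ✓

x = 1151, y = 80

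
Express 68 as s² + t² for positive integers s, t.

We need to find integers s, t > 0 such that s² + t² = 68.
Trying s = 2: t² = 68 - 2² = 68 - 4 = 64
t = 8
Check: 2² + 8² = 4 + 64 = 68 ✓

68 = 2² + 8²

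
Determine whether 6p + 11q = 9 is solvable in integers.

Step 1: Compute gcd(6, 11).
gcd(6, 11) = 1

Step 2: Check divisibility.
Does 1 divide 9? 9 = 1 x 9, so yes.

By the theorem on linear Diophantine equations, 6p + 11q = 9 has integer solutions if and only if gcd(6, 11) divides 9. Since 1 | 9, solutions exist.

Yes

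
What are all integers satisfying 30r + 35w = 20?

Step 1: Compute gcd(30, 35) = 5.
Since 5 divides 20, solutions exist.

Step 2: Find a particular solution using extended Euclidean algorithm.
We get r₀ = -4, w₀ = 4.
Check: 30*-4 + 35*4 = 20 = 20 ✓

Step 3: Write the general solution.
r = -4 + (35/5)t = -4 + 7t
w = 4 - (30/5)t = 4 - 6t
for any integer t.

r = -4 + 7t, w = 4 - 6t for integer t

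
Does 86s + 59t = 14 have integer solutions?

Step 1: Compute gcd(86, 59).
gcd(86, 59) = 1

Step 2: Check divisibility.
Does 1 divide 14? 14 = 1 x 14, so yes.

By the theorem on linear Diophantine equations, 86s + 59t = 14 has integer solutions if and only if gcd(86, 59) divides 14. Since 1 | 14, solutions exist.

Yes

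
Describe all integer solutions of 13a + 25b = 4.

Step 1: Compute gcd(13, 25) = 1.
Since 1 divides 4, solutions exist.

Step 2: Find a particular solution using extended Euclidean algorithm.
We get a₀ = 8, b₀ = -4.
Check: 13*8 + 25*-4 = 4 = 4 ✓

Step 3: Write the general solution.
a = 8 + (25/1)t = 8 + 25t
b = -4 - (13/1)t = -4 - 13t
for any integer t.

a = 8 + 25t, b = -4 - 13t for integer t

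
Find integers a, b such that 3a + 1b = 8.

Step 1: Check solvability.
gcd(3, 1) = 1
Since 1 divides 8, solutions exist.

Step 2: Apply extended Euclidean algorithm to find gcd.
We find integers such that 3*x0 + 1*y0 = 1

Step 3: Scale the particular solution.
Multiply by 8/1 = 8:
a = 0, b = 8

Step 4: Verify.
3*(0) + 1*(8) = 8 = 8 ✓

a = 0, b = 8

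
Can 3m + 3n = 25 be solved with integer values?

Step 1: Compute gcd(3, 3).
gcd(3, 3) = 3

Step 2: Check divisibility.
Does 3 divide 25? 25 = 3 x 8 + 1, so no.

By the theorem on linear Diophantine equations, 3m + 3n = 25 has integer solutions if and only if gcd(3, 3) divides 25. Since 3 does not divide 25, no solutions exist.

No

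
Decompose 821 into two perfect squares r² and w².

We need to find integers r, w > 0 such that r² + w² = 821.
Trying r = 14: w² = 821 - 14² = 821 - 196 = 625
w = 25
Check: 14² + 25² = 196 + 625 = 821 ✓

821 = 14² + 25²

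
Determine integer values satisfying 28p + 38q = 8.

Step 1: Check solvability.
gcd(28, 38) = 2
Since 2 divides 8, solutions exist.

Step 2: Apply extended Euclidean algorithm to find gcd.
We find integers such that 28*x0 + 38*y0 = 2

Step 3: Scale the particular solution.
Multiply by 8/2 = 4:
p = -16, q = 12

Step 4: Verify.
28*(-16) + 38*(12) = 8 = 8 ✓

p = -16, q = 12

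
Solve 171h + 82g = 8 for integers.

Step 1: Check solvability.
gcd(171, 82) = 1
Since 1 divides 8, solutions exist.

Step 2: Apply extended Euclidean algorithm to find gcd.
We find integers such that 171*x0 + 82*y0 = 1

Step 3: Scale the particular solution.
Multiply by 8/1 = 8:
h = -280, g = 584

Step 4: Verify.
171*(-280) + 82*(584) = 8 = 8 ✓

h = -280, g = 584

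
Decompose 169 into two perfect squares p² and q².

We need to find integers p, q > 0 such that p² + q² = 169.
Trying p = 5: q² = 169 - 5² = 169 - 25 = 144
q = 12
Check: 5² + 12² = 25 + 144 = 169 ✓

169 = 5² + 12²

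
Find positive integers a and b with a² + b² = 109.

We need to find integers a, b > 0 such that a² + b² = 109.
Trying a = 3: b² = 109 - 3² = 109 - 9 = 100
b = 10
Check: 3² + 10² = 9 + 100 = 109 ✓

109 = 3² + 10²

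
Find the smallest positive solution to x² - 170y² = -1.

We need x² = 170y² - 1. Try successive y:
y = 1: x² = 170·1² - 1 = 169 = 13² ✓
Check: 13² - 170·1² = 169 - 170 = -1 ✓

x = 13, y = 1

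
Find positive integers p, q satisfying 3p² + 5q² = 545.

Try small values of p and check whether (545 - 3p²)/5 is a perfect square.
p = 10: 3·10² = 300, so 5q² = 545 - 300 = 245, giving q² = 49, q = 7.
Check: 3·10² + 5·7² = 300 + 245 = 545 ✓

p = 10, q = 7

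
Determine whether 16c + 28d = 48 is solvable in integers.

Step 1: Compute gcd(16, 28).
gcd(16, 28) = 4

Step 2: Check divisibility.
Does 4 divide 48? 48 = 4 x 12, so yes.

By the theorem on linear Diophantine equations, 16c + 28d = 48 has integer solutions if and only if gcd(16, 28) divides 48. Since 4 | 48, solutions exist.

Yes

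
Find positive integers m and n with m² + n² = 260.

We need to find integers m, n > 0 such that m² + n² = 260.
Trying m = 2: n² = 260 - 2² = 260 - 4 = 256
n = 16
Check: 2² + 16² = 4 + 256 = 260 ✓

260 = 2² + 16²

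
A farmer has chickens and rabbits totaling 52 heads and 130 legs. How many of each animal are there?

Let c = chickens, r = rabbits.
Heads: c + r = 52
Legs: 2c + 4r = 130
From the first equation, c = 52 - r. Substitute:
2(52 - r) + 4r = 130
104 + 2r = 130
r = (130 - 104)/2 = 13
c = 52 - 13 = 39

Chickens: 39, Rabbits: 13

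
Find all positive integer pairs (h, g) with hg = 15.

The positive divisors of 15 are: 1, 3, 5, 15.
Each divisor d gives the pair (d, 15/d):
(1, 15), (3, 5), (5, 3), (15, 1)

(1, 15), (3, 5), (5, 3), (15, 1)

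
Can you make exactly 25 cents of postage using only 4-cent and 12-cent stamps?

We need non-negative x, y with 4x + 12y = 25.
gcd(4, 12) = 4, and 4 does not divide 25.
No integer solutions exist, so certainly no non-negative ones.

No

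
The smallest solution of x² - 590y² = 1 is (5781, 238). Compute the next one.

Solutions to x² - Dy² = 1 are generated by powers of (x₀ + y₀√D).
The next solution satisfies x₁ + y₁√590 = (x₀ + y₀√590)², giving:
x₁ = x₀² + 590y₀² = 5781² + 590·238² = 33419961 + 33419960 = 66839921
y₁ = 2x₀y₀ = 2·5781·238 = 2751756

Verify: 66839921² - 590·2751756² = 4467575039286241 - 4467575039286240 = 1 ✓

x = 66839921, y = 2751756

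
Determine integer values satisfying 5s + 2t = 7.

Step 1: Check solvability.
gcd(5, 2) = 1
Since 1 divides 7, solutions exist.

Step 2: Apply extended Euclidean algorithm to find gcd.
We find integers such that 5*x0 + 2*y0 = 1

Step 3: Scale the particular solution.
Multiply by 7/1 = 7:
s = 7, t = -14

Step 4: Verify.
5*(7) + 2*(-14) = 7 = 7 ✓

s = 7, t = -14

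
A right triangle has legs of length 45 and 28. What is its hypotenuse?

c² = a² + b² = 45² + 28² = 2025 + 784 = 2809
c = 53

53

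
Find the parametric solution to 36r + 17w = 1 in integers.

Step 1: Compute gcd(36, 17) = 1.
Since 1 divides 1, solutions exist.

Step 2: Find a particular solution using extended Euclidean algorithm.
We get r₀ = -8, w₀ = 17.
Check: 36*-8 + 17*17 = 1 = 1 ✓

Step 3: Write the general solution.
r = -8 + (17/1)t = -8 + 17t
w = 17 - (36/1)t = 17 - 36t
for any integer t.

r = -8 + 17t, w = 17 - 36t for integer t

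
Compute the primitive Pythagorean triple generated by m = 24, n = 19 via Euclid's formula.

a = m² - n² = 24² - 19² = 576 - 361 = 215
b = 2mn = 2·24·19 = 912
c = m² + n² = 576 + 361 = 937
Verify: 215² + 912² = 46225 + 831744 = 877969 = 937² ✓

(215, 912, 937)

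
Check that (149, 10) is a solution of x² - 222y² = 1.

Compute x² = 149² = 22201
Compute 222y² = 222·10² = 222·100 = 22200
x² - 222y² = 22201 - 22200 = 1
Since this equals 1, (149, 10) is a solution.

Yes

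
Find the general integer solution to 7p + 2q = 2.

Step 1: Compute gcd(7, 2) = 1.
Since 1 divides 2, solutions exist.

Step 2: Find a particular solution using extended Euclidean algorithm.
We get p₀ = 2, q₀ = -6.
Check: 7*2 + 2*-6 = 2 = 2 ✓

Step 3: Write the general solution.
p = 2 + (2/1)t = 2 + 2t
q = -6 - (7/1)t = -6 - 7t
for any integer t.

p = 2 + 2t, q = -6 - 7t for integer t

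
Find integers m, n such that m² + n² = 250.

We need to find integers m, n > 0 such that m² + n² = 250.
Trying m = 5: n² = 250 - 5² = 250 - 25 = 225
n = 15
Check: 5² + 15² = 25 + 225 = 250 ✓

250 = 5² + 15²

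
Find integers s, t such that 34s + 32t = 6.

Step 1: Check solvability.
gcd(34, 32) = 2
Since 2 divides 6, solutions exist.

Step 2: Apply extended Euclidean algorithm to find gcd.
We find integers such that 34*x0 + 32*y0 = 2

Step 3: Scale the particular solution.
Multiply by 6/2 = 3:
s = 3, t = -3

Step 4: Verify.
34*(3) + 32*(-3) = 6 = 6 ✓

s = 3, t = -3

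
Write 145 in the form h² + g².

We need to find integers h, g > 0 such that h² + g² = 145.
Trying h = 1: g² = 145 - 1² = 145 - 1 = 144
g = 12
Check: 1² + 12² = 1 + 144 = 145 ✓

145 = 1² + 12²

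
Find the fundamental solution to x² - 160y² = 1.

We seek the smallest positive integers (x, y) with x² - 160y² = 1, i.e., x² = 160y² + 1.
Try successive y values:
y = 1: x² = 160·1² + 1 = 161, not a perfect square
y = 2: x² = 160·2² + 1 = 641, not a perfect square
y = 3: x² = 160·3² + 1 = 1441, not a perfect square
... continuing the search (or via continued fractions) ...
y = 57: x² = 160·57² + 1 = 519841, x = 721 ✓

Verify: 721² - 160·57² = 519841 - 519840 = 1 ✓

x = 721, y = 57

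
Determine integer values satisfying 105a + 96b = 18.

Step 1: Check solvability.
gcd(105, 96) = 3
Since 3 divides 18, solutions exist.

Step 2: Apply extended Euclidean algorithm to find gcd.
We find integers such that 105*x0 + 96*y0 = 3

Step 3: Scale the particular solution.
Multiply by 18/3 = 6:
a = 66, b = -72

Step 4: Verify.
105*(66) + 96*(-72) = 18 = 18 ✓

a = 66, b = -72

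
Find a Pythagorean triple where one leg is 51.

We need the other leg and hypotenuse such that 51² + x² = c².
Take x = 1300, c = 1301: 51² + 1300² = 2601 + 1690000 = 1692601 = 1301² ✓
Triple: (51, 1300, 1301)

(51, 1300, 1301)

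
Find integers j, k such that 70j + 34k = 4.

Step 1: Check solvability.
gcd(70, 34) = 2
Since 2 divides 4, solutions exist.

Step 2: Apply extended Euclidean algorithm to find gcd.
We find integers such that 70*x0 + 34*y0 = 2

Step 3: Scale the particular solution.
Multiply by 4/2 = 2:
j = 2, k = -4

Step 4: Verify.
70*(2) + 34*(-4) = 4 = 4 ✓

j = 2, k = -4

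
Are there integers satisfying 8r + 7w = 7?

Step 1: Compute gcd(8, 7).
gcd(8, 7) = 1

Step 2: Check divisibility.
Does 1 divide 7? 7 = 1 x 7, so yes.

By the theorem on linear Diophantine equations, 8r + 7w = 7 has integer solutions if and only if gcd(8, 7) divides 7. Since 1 | 7, solutions exist.

Yes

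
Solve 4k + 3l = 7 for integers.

Step 1: Check solvability.
gcd(4, 3) = 1
Since 1 divides 7, solutions exist.

Step 2: Apply extended Euclidean algorithm to find gcd.
We find integers such that 4*x0 + 3*y0 = 1

Step 3: Scale the particular solution.
Multiply by 7/1 = 7:
k = 7, l = -7

Step 4: Verify.
4*(7) + 3*(-7) = 7 = 7 ✓

k = 7, l = -7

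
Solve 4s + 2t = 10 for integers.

Step 1: Check solvability.
gcd(4, 2) = 2
Since 2 divides 10, solutions exist.

Step 2: Apply extended Euclidean algorithm to find gcd.
We find integers such that 4*x0 + 2*y0 = 2

Step 3: Scale the particular solution.
Multiply by 10/2 = 5:
s = 0, t = 5

Step 4: Verify.
4*(0) + 2*(5) = 10 = 10 ✓

s = 0, t = 5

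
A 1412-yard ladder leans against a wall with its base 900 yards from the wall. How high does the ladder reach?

The ladder, wall, and ground form a right triangle with hypotenuse 1412 and one leg 900.
By the Pythagorean theorem: h² = 1412² - 900² = 1993744 - 810000 = 1183744
h = √1183744 = 1088 yards

1088 yards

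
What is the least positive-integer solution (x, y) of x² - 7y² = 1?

We seek the smallest positive integers (x, y) with x² - 7y² = 1, i.e., x² = 7y² + 1.
Try successive y values:
y = 1: x² = 7·1² + 1 = 8, not a perfect square
y = 2: x² = 7·2² + 1 = 29, not a perfect square
y = 3: x² = 7·3² + 1 = 64, x = 8 ✓

Verify: 8² - 7·3² = 64 - 63 = 1 ✓

x = 8, y = 3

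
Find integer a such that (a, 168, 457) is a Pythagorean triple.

a² = c² - b² = 457² - 168² = 208849 - 28224 = 180625
a = sqrt(180625) = 425

425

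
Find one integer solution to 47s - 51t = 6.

Step 1: Check solvability.
gcd(47, 51) = 1
Since 1 divides 6, solutions exist.

Step 2: Apply extended Euclidean algorithm to find gcd.
We find integers such that 47*x0 + 51*y0 = 1

Step 3: Scale the particular solution.
Multiply by 6/1 = 6:
s = -78, t = -72

Step 4: Verify.
47*(-78) - 51*(-72) = 6 = 6 ✓

s = -78, t = -72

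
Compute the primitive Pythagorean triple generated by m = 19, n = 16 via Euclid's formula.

a = m² - n² = 19² - 16² = 361 - 256 = 105
b = 2mn = 2·19·16 = 608
c = m² + n² = 361 + 256 = 617
Verify: 105² + 608² = 11025 + 369664 = 380689 = 617² ✓

(105, 608, 617)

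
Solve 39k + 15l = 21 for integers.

Step 1: Check solvability.
gcd(39, 15) = 3
Since 3 divides 21, solutions exist.

Step 2: Apply extended Euclidean algorithm to find gcd.
We find integers such that 39*x0 + 15*y0 = 3

Step 3: Scale the particular solution.
Multiply by 21/3 = 7:
k = 14, l = -35

Step 4: Verify.
39*(14) + 15*(-35) = 21 = 21 ✓

k = 14, l = -35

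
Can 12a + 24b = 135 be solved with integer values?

Step 1: Compute gcd(12, 24).
gcd(12, 24) = 12

Step 2: Check divisibility.
Does 12 divide 135? 135 = 12 x 11 + 3, so no.

By the theorem on linear Diophantine equations, 12a + 24b = 135 has integer solutions if and only if gcd(12, 24) divides 135. Since 12 does not divide 135, no solutions exist.

No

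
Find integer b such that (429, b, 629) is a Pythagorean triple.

b² = c² - a² = 629² - 429² = 395641 - 184041 = 211600
b = sqrt(211600) = 460

460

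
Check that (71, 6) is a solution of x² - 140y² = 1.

Compute x² = 71² = 5041
Compute 140y² = 140·6² = 140·36 = 5040
x² - 140y² = 5041 - 5040 = 1
Since this equals 1, (71, 6) is a solution.

Yes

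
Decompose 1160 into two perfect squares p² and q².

We need to find integers p, q > 0 such that p² + q² = 1160.
Trying p = 2: q² = 1160 - 2² = 1160 - 4 = 1156
q = 34
Check: 2² + 34² = 4 + 1156 = 1160 ✓

1160 = 2² + 34²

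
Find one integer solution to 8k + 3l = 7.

Step 1: Check solvability.
gcd(8, 3) = 1
Since 1 divides 7, solutions exist.

Step 2: Apply extended Euclidean algorithm to find gcd.
We find integers such that 8*x0 + 3*y0 = 1

Step 3: Scale the particular solution.
Multiply by 7/1 = 7:
k = -7, l = 21

Step 4: Verify.
8*(-7) + 3*(21) = 7 = 7 ✓

k = -7, l = 21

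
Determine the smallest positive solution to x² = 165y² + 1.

We seek the smallest positive integers (x, y) with x² - 165y² = 1, i.e., x² = 165y² + 1.
Try successive y values:
y = 1: x² = 165·1² + 1 = 166, not a perfect square
y = 2: x² = 165·2² + 1 = 661, not a perfect square
y = 3: x² = 165·3² + 1 = 1486, not a perfect square
... continuing the search (or via continued fractions) ...
y = 84: x² = 165·84² + 1 = 1164241, x = 1079 ✓

Verify: 1079² - 165·84² = 1164241 - 1164240 = 1 ✓

x = 1079, y = 84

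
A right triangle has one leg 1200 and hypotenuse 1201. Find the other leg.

a² = c² - b² = 1442401 - 1440000 = 2401
a = 49

49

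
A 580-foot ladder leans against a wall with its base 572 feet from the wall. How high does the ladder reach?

The ladder, wall, and ground form a right triangle with hypotenuse 580 and one leg 572.
By the Pythagorean theorem: h² = 580² - 572² = 336400 - 327184 = 9216
h = √9216 = 96 feet

96 feet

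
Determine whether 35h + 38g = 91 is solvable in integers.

Step 1: Compute gcd(35, 38).
gcd(35, 38) = 1

Step 2: Check divisibility.
Does 1 divide 91? 91 = 1 x 91, so yes.

By the theorem on linear Diophantine equations, 35h + 38g = 91 has integer solutions if and only if gcd(35, 38) divides 91. Since 1 | 91, solutions exist.

Yes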